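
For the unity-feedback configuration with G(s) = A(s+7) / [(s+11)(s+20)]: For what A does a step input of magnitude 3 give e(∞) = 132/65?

G(s) has no factors of s in the denominator, so the system is type 0.
K_p = lim_{s→0} G(s) = A·7 / (11·20) = (7/220)·A.
e_ss = 3/(1 + K_p) = 132/65 ⇒ 1 + (7/220)·A = 65/44 ⇒ A = 15.

15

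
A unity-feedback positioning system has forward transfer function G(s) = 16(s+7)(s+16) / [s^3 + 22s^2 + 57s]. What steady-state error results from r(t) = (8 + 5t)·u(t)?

285/1792

Lowest-order denominator term is 57s, so the open loop has 1 pole at the origin → type 1 system. Treating each term separately:
  • 8: tracked with zero error.
  • 5t: e_ss = 5/K_v with K_v=1792/57 → 285/1792.
Total e_ss = 285/1792.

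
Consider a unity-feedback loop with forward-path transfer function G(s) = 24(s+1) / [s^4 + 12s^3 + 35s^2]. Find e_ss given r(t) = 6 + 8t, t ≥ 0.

The denominator has no term below 35s^2 — 2 poles at s=0, type 2. Treating each term separately:
  • 6: tracked with zero error.
  • 8t: tracked with zero error.
Total e_ss = 0.

0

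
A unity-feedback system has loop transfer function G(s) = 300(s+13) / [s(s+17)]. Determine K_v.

3900/17

G(s) has one factor of s in the denominator, so the system is type 1.
K_v = lim_{s→0} s·G(s) = 300·13 / (17) = 3900/17.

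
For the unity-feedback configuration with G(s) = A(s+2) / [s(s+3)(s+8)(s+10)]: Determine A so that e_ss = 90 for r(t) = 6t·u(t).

One free integrator in G(s): this is a type 1 system.
K_v = lim_{s→0} s·G(s) = A·2 / (3·8·10) = (1/120)·A.
e_ss = 6/K_v = 90 ⇒ K_v = 1/15 ⇒ A = (1/15)/(1/120) = 8.

8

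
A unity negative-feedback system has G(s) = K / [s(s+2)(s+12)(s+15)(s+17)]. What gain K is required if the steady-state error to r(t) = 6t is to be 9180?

One free integrator in G(s): this is a type 1 system.
K_v = lim_{s→0} s·G(s) = K / (2·12·15·17) = (1/6120)·K.
e_ss = 6/K_v = 9180 ⇒ K_v = 1/1530 ⇒ K = (1/1530)/(1/6120) = 4.

4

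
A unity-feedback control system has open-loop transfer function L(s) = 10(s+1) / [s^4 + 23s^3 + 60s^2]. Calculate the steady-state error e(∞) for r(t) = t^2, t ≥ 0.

12

Factoring s^2 from the denominator leaves a polynomial with constant term 60, so the system is type 2.
K_a = lim_{s→0} s^2·L(s) = 10·1 / 60 = 1/6.
r(t) = t^2 gives R(s) = 2/s^3.
e_ss = 2/K_a = 2/(1/6) = 12.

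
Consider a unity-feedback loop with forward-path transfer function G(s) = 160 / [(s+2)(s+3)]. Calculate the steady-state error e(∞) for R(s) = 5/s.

No free integrators in G(s): this is a type 0 system.
K_p = lim_{s→0} G(s) = 160 / (2·3) = 80/3.
e_ss = 5/(1 + K_p) = 5/(83/3) = 15/83.

15/83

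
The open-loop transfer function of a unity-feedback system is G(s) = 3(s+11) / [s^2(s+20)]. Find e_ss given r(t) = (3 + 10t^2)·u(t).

G(s) has two factors of s in the denominator, so the system is type 2. By superposition:
  • 3: tracked with zero error.
  • 10t^2: e_ss = 20/K_a with K_a=1.65 → 400/33.
Total e_ss = 400/33.

400/33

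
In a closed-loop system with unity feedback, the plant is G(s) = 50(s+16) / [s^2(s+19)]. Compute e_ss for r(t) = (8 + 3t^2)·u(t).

0.1425

Two free integrators in G(s): this is a type 2 system. Treating each term separately:
  • 8: tracked with zero error.
  • 3t^2: e_ss = 6/K_a with K_a=800/19 → 0.1425.
Total e_ss = 0.1425.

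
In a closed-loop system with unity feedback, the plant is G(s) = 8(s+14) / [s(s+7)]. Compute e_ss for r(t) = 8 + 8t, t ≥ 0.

One free integrator in G(s): this is a type 1 system. By superposition:
  • 8: tracked with zero error.
  • 8t: e_ss = 8/K_v with K_v=16 → 0.5.
Total e_ss = 0.5.

0.5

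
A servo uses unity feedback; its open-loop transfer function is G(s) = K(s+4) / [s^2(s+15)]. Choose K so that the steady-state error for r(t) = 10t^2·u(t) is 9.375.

System type = 2 (two poles at s=0).
K_a = lim_{s→0} s^2·G(s) = K·4 / (15) = (4/15)·K.
e_ss = 20/K_a = 9.375 ⇒ K_a = 32/15 ⇒ K = (32/15)/(4/15) = 8.

8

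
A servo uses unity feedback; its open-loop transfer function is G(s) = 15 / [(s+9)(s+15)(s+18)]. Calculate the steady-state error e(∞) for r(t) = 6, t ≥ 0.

G(s) has no factors of s in the denominator, so the system is type 0.
K_p = lim_{s→0} G(s) = 15 / (9·15·18) = 1/162.
e_ss = 6/(1 + K_p) = 6/(163/162) = 972/163.

972/163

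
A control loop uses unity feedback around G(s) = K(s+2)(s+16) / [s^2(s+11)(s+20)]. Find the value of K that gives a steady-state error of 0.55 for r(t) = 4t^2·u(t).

Two free integrators in G(s): this is a type 2 system.
K_a = lim_{s→0} s^2·G(s) = K·2·16 / (11·20) = (8/55)·K.
e_ss = 8/K_a = 0.55 ⇒ K_a = 160/11 ⇒ K = (160/11)/(8/55) = 100.

100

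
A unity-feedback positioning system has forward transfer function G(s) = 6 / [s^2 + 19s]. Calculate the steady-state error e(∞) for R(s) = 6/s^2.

Factoring s from the denominator leaves a polynomial with constant term 19, so the system is type 1.
K_v = lim_{s→0} s·G(s) = 6 / 19 = 6/19.
e_ss = 6/K_v = 6/(6/19) = 19.

19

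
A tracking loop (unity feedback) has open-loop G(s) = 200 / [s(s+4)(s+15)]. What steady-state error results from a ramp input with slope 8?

One free integrator in G(s): this is a type 1 system.
K_v = lim_{s→0} s·G(s) = 200 / (4·15) = 10/3.
e_ss = 8/K_v = 8/(10/3) = 2.4.

2.4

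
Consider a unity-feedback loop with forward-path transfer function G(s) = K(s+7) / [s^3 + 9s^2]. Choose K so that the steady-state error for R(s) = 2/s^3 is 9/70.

20

The denominator has no term below 9s^2 — 2 poles at s=0, type 2.
K_a = lim_{s→0} s^2·G(s) = K·7 / 9 = (7/9)·K.
e_ss = 2/K_a = 9/70 ⇒ K_a = 140/9 ⇒ K = (140/9)/(7/9) = 20.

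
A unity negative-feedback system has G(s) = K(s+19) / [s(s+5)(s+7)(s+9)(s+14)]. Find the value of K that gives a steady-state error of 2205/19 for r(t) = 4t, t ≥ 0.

8

System type = 1 (one pole at s=0).
K_v = lim_{s→0} s·G(s) = K·19 / (5·7·9·14) = (19/4410)·K.
e_ss = 4/K_v = 2205/19 ⇒ K_v = 76/2205 ⇒ K = (76/2205)/(19/4410) = 8.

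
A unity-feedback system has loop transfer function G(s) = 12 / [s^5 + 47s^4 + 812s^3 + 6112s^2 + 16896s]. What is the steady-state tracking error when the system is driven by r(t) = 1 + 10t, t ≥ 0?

14080

Factoring s from the denominator leaves a polynomial with constant term 16896, so the system is type 1. Treating each term separately:
  • 1: tracked with zero error.
  • 10t: e_ss = 10/K_v with K_v=1/1408 → 14080.
Total e_ss = 14080.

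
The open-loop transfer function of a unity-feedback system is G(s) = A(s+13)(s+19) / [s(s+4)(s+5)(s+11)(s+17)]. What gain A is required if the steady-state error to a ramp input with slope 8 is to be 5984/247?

5

System type = 1 (one pole at s=0).
K_v = lim_{s→0} s·G(s) = A·13·19 / (4·5·11·17) = (247/3740)·A.
e_ss = 8/K_v = 5984/247 ⇒ K_v = 247/748 ⇒ A = (247/748)/(247/3740) = 5.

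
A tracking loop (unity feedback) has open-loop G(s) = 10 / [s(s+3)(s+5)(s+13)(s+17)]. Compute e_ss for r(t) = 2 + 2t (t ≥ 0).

663

System type = 1 (one pole at s=0). Taking each input component in turn:
  • 2: tracked with zero error.
  • 2t: e_ss = 2/K_v with K_v=2/663 → 663.
Total e_ss = 663.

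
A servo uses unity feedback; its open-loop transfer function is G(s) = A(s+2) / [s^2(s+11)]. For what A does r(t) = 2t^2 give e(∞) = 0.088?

The open loop has two poles at the origin → type 2 system.
K_a = lim_{s→0} s^2·G(s) = A·2 / (11) = (2/11)·A.
e_ss = 4/K_a = 0.088 ⇒ K_a = 500/11 ⇒ A = (500/11)/(2/11) = 250.

250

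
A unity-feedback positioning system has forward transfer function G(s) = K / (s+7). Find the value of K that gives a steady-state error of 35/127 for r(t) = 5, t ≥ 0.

120

No free integrators in G(s): this is a type 0 system.
K_p = lim_{s→0} G(s) = K / (7) = (1/7)·K.
e_ss = 5/(1 + K_p) = 35/127 ⇒ 1 + (1/7)·K = 127/7 ⇒ K = 120.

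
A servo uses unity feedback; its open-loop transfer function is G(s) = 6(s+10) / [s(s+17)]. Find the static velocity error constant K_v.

One free integrator in G(s): this is a type 1 system.
K_v = lim_{s→0} s·G(s) = 6·10 / (17) = 60/17.

60/17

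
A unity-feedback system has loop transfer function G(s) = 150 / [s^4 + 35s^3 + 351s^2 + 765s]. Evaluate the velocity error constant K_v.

10/51

The denominator has no term below 765s — 1 pole at s=0, type 1.
K_v = lim_{s→0} s·G(s) = 150 / 765 = 10/51.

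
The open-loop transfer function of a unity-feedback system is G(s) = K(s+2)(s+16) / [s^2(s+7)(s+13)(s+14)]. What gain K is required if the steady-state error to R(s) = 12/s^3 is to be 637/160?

120

The open loop has two poles at the origin → type 2 system.
K_a = lim_{s→0} s^2·G(s) = K·2·16 / (7·13·14) = (16/637)·K.
e_ss = 12/K_a = 637/160 ⇒ K_a = 1920/637 ⇒ K = (1920/637)/(16/637) = 120.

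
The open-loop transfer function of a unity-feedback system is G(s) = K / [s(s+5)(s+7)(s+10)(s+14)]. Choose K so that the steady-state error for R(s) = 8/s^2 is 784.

System type = 1 (one pole at s=0).
K_v = lim_{s→0} s·G(s) = K / (5·7·10·14) = (1/4900)·K.
e_ss = 8/K_v = 784 ⇒ K_v = 1/98 ⇒ K = (1/98)/(1/4900) = 50.

50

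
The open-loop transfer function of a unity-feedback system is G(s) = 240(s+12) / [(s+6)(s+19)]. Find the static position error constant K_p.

System type = 0 (no poles at s=0).
K_p = lim_{s→0} G(s) = 240·12 / (6·19) = 480/19.

480/19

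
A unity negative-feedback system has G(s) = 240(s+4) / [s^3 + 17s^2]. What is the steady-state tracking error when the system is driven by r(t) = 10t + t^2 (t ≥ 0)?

17/480

Factoring s^2 from the denominator leaves a polynomial with constant term 17, so the system is type 2. Treating each term separately:
  • 10t: tracked with zero error.
  • t^2: e_ss = 2/K_a with K_a=960/17 → 17/480.
Total e_ss = 17/480.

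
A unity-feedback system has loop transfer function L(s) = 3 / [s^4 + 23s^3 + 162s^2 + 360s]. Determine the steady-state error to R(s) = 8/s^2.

The denominator has no term below 360s — 1 pole at s=0, type 1.
K_v = lim_{s→0} s·L(s) = 3 / 360 = 1/120.
e_ss = 8/K_v = 8/(1/120) = 960.

960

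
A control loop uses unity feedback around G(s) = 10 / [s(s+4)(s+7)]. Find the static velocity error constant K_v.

5/14

G(s) has one factor of s in the denominator, so the system is type 1.
K_v = lim_{s→0} s·G(s) = 10 / (4·7) = 5/14.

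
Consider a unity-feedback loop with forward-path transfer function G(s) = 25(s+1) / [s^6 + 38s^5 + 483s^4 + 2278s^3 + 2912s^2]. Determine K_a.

25/2912

Factoring s^2 from the denominator leaves a polynomial with constant term 2912, so the system is type 2.
K_a = lim_{s→0} s^2·G(s) = 25·1 / 2912 = 25/2912.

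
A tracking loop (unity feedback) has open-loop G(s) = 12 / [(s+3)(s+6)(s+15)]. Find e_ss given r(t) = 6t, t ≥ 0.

infinity

No free integrators in G(s): this is a type 0 system.
For a type-0 system K_v = 0, so e_ss to a ramp input is unbounded.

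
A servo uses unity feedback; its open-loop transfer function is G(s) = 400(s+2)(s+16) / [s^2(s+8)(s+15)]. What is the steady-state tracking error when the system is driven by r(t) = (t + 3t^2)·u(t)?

9/160

System type = 2 (two poles at s=0). Treating each term separately:
  • t: tracked with zero error.
  • 3t^2: e_ss = 6/K_a with K_a=320/3 → 9/160.
Total e_ss = 9/160.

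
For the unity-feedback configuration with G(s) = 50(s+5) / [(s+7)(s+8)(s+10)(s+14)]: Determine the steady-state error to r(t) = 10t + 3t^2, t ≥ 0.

infinity

G(s) has no factors of s in the denominator, so the system is type 0. By superposition:
  • 10t: a type-0 system cannot track it, e_ss → ∞.
  • 3t^2: a type-0 system cannot track it, e_ss → ∞.
The unbounded component dominates.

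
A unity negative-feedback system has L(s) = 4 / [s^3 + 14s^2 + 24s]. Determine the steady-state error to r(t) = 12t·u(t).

Factoring s from the denominator leaves a polynomial with constant term 24, so the system is type 1.
K_v = lim_{s→0} s·L(s) = 4 / 24 = 1/6.
e_ss = 12/K_v = 12/(1/6) = 72.

72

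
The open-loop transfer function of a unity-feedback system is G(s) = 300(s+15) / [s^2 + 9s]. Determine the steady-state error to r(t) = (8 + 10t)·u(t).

Lowest-order denominator term is 9s, so the open loop has 1 pole at the origin → type 1 system. Taking each input component in turn:
  • 8: tracked with zero error.
  • 10t: e_ss = 10/K_v with K_v=500 → 0.02.
Total e_ss = 0.02.

0.02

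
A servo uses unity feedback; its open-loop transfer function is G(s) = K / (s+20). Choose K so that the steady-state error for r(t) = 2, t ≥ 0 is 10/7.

8

G(s) has no factors of s in the denominator, so the system is type 0.
K_p = lim_{s→0} G(s) = K / (20) = 0.05·K.
e_ss = 2/(1 + K_p) = 10/7 ⇒ 1 + 0.05·K = 1.4 ⇒ K = 8.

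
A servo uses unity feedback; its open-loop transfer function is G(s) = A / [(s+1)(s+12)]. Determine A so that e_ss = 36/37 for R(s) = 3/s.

G(s) has no factors of s in the denominator, so the system is type 0.
K_p = lim_{s→0} G(s) = A / (1·12) = (1/12)·A.
e_ss = 3/(1 + K_p) = 36/37 ⇒ 1 + (1/12)·A = 37/12 ⇒ A = 25.

25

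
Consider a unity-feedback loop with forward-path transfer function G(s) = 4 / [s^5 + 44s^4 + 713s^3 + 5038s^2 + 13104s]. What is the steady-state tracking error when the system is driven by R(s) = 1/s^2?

3276

Lowest-order denominator term is 13104s, so the open loop has 1 pole at the origin → type 1 system.
K_v = lim_{s→0} s·G(s) = 4 / 13104 = 1/3276.
e_ss = 1/K_v = 1/(1/3276) = 3276.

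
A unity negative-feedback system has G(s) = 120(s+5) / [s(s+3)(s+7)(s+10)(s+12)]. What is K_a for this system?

System type = 1 (one pole at s=0).
K_a = lim_{s→0} s^2·G(s) = 0 (the extra factor of s kills the finite limit).

0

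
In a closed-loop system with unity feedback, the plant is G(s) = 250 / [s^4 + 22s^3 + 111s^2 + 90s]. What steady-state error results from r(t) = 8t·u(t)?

2.88

Lowest-order denominator term is 90s, so the open loop has 1 pole at the origin → type 1 system.
K_v = lim_{s→0} s·G(s) = 250 / 90 = 25/9.
e_ss = 8/K_v = 8/(25/9) = 2.88.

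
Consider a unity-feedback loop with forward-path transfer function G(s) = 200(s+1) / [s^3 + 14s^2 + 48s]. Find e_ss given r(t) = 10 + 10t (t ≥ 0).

2.4

Lowest-order denominator term is 48s, so the open loop has 1 pole at the origin → type 1 system. Treating each term separately:
  • 10: tracked with zero error.
  • 10t: e_ss = 10/K_v with K_v=25/6 → 2.4.
Total e_ss = 2.4.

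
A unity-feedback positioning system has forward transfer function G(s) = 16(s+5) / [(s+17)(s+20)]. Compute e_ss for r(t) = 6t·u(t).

System type = 0 (no poles at s=0).
K_v = lim_{s→0} s·G(s) = 0; the steady-state error to this ramp input grows without bound.

infinity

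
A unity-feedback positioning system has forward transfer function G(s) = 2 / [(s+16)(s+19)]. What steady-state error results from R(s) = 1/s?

The open loop has no poles at the origin → type 0 system.
K_p = lim_{s→0} G(s) = 2 / (16·19) = 1/152.
e_ss = 1/(1 + K_p) = 1/(153/152) = 152/153.

152/153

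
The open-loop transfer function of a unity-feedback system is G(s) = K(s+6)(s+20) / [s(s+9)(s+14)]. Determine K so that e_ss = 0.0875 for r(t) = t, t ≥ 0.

12

G(s) has one factor of s in the denominator, so the system is type 1.
K_v = lim_{s→0} s·G(s) = K·6·20 / (9·14) = (20/21)·K.
e_ss = 1/K_v = 0.0875 ⇒ K_v = 80/7 ⇒ K = (80/7)/(20/21) = 12.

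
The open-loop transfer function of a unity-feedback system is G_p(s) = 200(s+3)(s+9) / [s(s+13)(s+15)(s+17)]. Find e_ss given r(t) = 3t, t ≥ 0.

221/120

G_p(s) has one factor of s in the denominator, so the system is type 1.
K_v = lim_{s→0} s·G_p(s) = 200·3·9 / (13·15·17) = 360/221.
e_ss = 3/K_v = 3/(360/221) = 221/120.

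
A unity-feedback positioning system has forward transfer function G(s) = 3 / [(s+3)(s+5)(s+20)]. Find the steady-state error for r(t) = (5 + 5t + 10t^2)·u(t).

infinity

G(s) has no factors of s in the denominator, so the system is type 0. Taking each input component in turn:
  • 5: e_ss = 5/(1+K_p) with K_p=0.01 → 500/101.
  • 5t: a type-0 system cannot track it, e_ss → ∞.
  • 10t^2: a type-0 system cannot track it, e_ss → ∞.
The unbounded component dominates.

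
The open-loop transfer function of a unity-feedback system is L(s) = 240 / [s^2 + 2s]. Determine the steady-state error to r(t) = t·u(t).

1/120

The denominator has no term below 2s — 1 pole at s=0, type 1.
K_v = lim_{s→0} s·L(s) = 240 / 2 = 120.
e_ss = 1/K_v = 1/120.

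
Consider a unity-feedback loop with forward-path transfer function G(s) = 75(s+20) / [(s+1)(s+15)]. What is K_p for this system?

The open loop has no poles at the origin → type 0 system.
K_p = lim_{s→0} G(s) = 75·20 / (1·15) = 100.

100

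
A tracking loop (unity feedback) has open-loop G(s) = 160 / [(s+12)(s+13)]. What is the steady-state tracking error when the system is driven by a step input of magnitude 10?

390/79

No free integrators in G(s): this is a type 0 system.
K_p = lim_{s→0} G(s) = 160 / (12·13) = 40/39.
e_ss = 10/(1 + K_p) = 10/(79/39) = 390/79.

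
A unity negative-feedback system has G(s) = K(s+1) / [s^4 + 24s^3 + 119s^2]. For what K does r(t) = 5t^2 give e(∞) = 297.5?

4

Lowest-order denominator term is 119s^2, so the open loop has 2 poles at the origin → type 2 system.
K_a = lim_{s→0} s^2·G(s) = K·1 / 119 = (1/119)·K.
e_ss = 10/K_a = 297.5 ⇒ K_a = 4/119 ⇒ K = (4/119)/(1/119) = 4.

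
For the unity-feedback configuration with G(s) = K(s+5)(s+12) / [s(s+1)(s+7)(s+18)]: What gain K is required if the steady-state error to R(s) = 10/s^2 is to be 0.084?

250

G(s) has one factor of s in the denominator, so the system is type 1.
K_v = lim_{s→0} s·G(s) = K·5·12 / (1·7·18) = (10/21)·K.
e_ss = 10/K_v = 0.084 ⇒ K_v = 2500/21 ⇒ K = (2500/21)/(10/21) = 250.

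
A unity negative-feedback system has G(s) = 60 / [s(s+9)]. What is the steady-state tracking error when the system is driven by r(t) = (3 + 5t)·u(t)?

G(s) has one factor of s in the denominator, so the system is type 1. Treating each term separately:
  • 3: tracked with zero error.
  • 5t: e_ss = 5/K_v with K_v=20/3 → 0.75.
Total e_ss = 0.75.

0.75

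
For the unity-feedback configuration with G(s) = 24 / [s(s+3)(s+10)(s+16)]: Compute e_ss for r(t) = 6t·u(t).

The open loop has one pole at the origin → type 1 system.
K_v = lim_{s→0} s·G(s) = 24 / (3·10·16) = 0.05.
e_ss = 6/K_v = 6/0.05 = 120.

120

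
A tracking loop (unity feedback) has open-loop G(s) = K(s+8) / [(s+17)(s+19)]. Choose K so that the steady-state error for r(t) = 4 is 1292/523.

25

G(s) has no factors of s in the denominator, so the system is type 0.
K_p = lim_{s→0} G(s) = K·8 / (17·19) = (8/323)·K.
e_ss = 4/(1 + K_p) = 1292/523 ⇒ 1 + (8/323)·K = 523/323 ⇒ K = 25.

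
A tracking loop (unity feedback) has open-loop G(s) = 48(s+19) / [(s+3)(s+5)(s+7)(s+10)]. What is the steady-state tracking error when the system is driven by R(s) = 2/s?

The open loop has no poles at the origin → type 0 system.
K_p = lim_{s→0} G(s) = 48·19 / (3·5·7·10) = 152/175.
e_ss = 2/(1 + K_p) = 2/(327/175) = 350/327.

350/327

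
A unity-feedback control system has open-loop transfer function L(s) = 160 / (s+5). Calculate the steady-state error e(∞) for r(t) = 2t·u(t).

infinity

System type = 0 (no poles at s=0).
For a type-0 system K_v = 0, so e_ss to a ramp input is unbounded.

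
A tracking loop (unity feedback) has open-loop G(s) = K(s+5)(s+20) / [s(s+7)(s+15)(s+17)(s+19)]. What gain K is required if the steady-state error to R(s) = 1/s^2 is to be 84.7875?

The open loop has one pole at the origin → type 1 system.
K_v = lim_{s→0} s·G(s) = K·5·20 / (7·15·17·19) = (20/6783)·K.
e_ss = 1/K_v = 84.7875 ⇒ K_v = 80/6783 ⇒ K = (80/6783)/(20/6783) = 4.

4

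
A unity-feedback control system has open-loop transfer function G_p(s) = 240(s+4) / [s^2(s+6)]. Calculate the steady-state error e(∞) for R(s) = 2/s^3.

Two free integrators in G_p(s): this is a type 2 system.
K_a = lim_{s→0} s^2·G_p(s) = 240·4 / (6) = 160.
r(t) = t^2 gives R(s) = 2/s^3.
e_ss = 2/K_a = 2/160 = 0.0125.

0.0125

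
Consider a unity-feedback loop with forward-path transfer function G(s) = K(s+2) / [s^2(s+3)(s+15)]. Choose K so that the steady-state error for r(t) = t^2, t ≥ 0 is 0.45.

100

G(s) has two factors of s in the denominator, so the system is type 2.
K_a = lim_{s→0} s^2·G(s) = K·2 / (3·15) = (2/45)·K.
e_ss = 2/K_a = 0.45 ⇒ K_a = 40/9 ⇒ K = (40/9)/(2/45) = 100.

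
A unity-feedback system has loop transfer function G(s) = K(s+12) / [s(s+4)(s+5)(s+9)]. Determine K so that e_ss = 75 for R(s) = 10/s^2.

2

System type = 1 (one pole at s=0).
K_v = lim_{s→0} s·G(s) = K·12 / (4·5·9) = (1/15)·K.
e_ss = 10/K_v = 75 ⇒ K_v = 2/15 ⇒ K = (2/15)/(1/15) = 2.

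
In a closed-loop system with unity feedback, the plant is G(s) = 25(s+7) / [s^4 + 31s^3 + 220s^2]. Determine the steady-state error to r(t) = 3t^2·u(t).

264/35

Lowest-order denominator term is 220s^2, so the open loop has 2 poles at the origin → type 2 system.
K_a = lim_{s→0} s^2·G(s) = 25·7 / 220 = 35/44.
r(t) = 3t^2 gives R(s) = 6/s^3.
e_ss = 6/K_a = 6/(35/44) = 264/35.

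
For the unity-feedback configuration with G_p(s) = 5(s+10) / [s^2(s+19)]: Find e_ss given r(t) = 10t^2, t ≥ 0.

7.6

System type = 2 (two poles at s=0).
K_a = lim_{s→0} s^2·G_p(s) = 5·10 / (19) = 50/19.
r(t) = 10t^2 gives R(s) = 20/s^3.
e_ss = 20/K_a = 20/(50/19) = 7.6.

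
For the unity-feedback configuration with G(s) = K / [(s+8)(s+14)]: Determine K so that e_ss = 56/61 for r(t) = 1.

G(s) has no factors of s in the denominator, so the system is type 0.
K_p = lim_{s→0} G(s) = K / (8·14) = (1/112)·K.
e_ss = 1/(1 + K_p) = 56/61 ⇒ 1 + (1/112)·K = 61/56 ⇒ K = 10.

10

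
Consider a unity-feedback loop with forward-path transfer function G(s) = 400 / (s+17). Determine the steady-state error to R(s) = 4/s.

68/417

System type = 0 (no poles at s=0).
K_p = lim_{s→0} G(s) = 400 / (17) = 400/17.
e_ss = 4/(1 + K_p) = 4/(417/17) = 68/417.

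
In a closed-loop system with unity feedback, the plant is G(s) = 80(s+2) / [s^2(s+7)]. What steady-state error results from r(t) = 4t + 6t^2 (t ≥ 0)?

G(s) has two factors of s in the denominator, so the system is type 2. By superposition:
  • 4t: tracked with zero error.
  • 6t^2: e_ss = 12/K_a with K_a=160/7 → 0.525.
Total e_ss = 0.525.

0.525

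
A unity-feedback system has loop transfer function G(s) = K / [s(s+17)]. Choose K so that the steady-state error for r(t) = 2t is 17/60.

G(s) has one factor of s in the denominator, so the system is type 1.
K_v = lim_{s→0} s·G(s) = K / (17) = (1/17)·K.
e_ss = 2/K_v = 17/60 ⇒ K_v = 120/17 ⇒ K = (120/17)/(1/17) = 120.

120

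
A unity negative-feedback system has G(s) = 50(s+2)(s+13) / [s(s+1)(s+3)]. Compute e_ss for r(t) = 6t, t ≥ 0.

One free integrator in G(s): this is a type 1 system.
K_v = lim_{s→0} s·G(s) = 50·2·13 / (1·3) = 1300/3.
e_ss = 6/K_v = 6/(1300/3) = 9/650.

9/650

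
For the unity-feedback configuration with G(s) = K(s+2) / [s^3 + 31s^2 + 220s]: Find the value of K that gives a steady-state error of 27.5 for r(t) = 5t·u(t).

The denominator has no term below 220s — 1 pole at s=0, type 1.
K_v = lim_{s→0} s·G(s) = K·2 / 220 = (1/110)·K.
e_ss = 5/K_v = 27.5 ⇒ K_v = 2/11 ⇒ K = (2/11)/(1/110) = 20.

20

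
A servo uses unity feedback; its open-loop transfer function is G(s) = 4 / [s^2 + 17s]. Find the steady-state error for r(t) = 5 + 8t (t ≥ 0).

34

Factoring s from the denominator leaves a polynomial with constant term 17, so the system is type 1. By superposition:
  • 5: tracked with zero error.
  • 8t: e_ss = 8/K_v with K_v=4/17 → 34.
Total e_ss = 34.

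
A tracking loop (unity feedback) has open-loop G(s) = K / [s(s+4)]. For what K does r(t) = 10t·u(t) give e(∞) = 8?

5

The open loop has one pole at the origin → type 1 system.
K_v = lim_{s→0} s·G(s) = K / (4) = 0.25·K.
e_ss = 10/K_v = 8 ⇒ K_v = 1.25 ⇒ K = 1.25/0.25 = 5.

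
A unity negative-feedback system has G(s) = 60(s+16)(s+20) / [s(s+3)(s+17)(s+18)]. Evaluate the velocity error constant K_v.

3200/153

System type = 1 (one pole at s=0).
K_v = lim_{s→0} s·G(s) = 60·16·20 / (3·17·18) = 3200/153.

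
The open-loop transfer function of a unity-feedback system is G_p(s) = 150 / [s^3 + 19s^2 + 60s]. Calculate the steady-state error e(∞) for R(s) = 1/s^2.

The denominator has no term below 60s — 1 pole at s=0, type 1.
K_v = lim_{s→0} s·G_p(s) = 150 / 60 = 2.5.
e_ss = 1/K_v = 1/2.5 = 0.4.

0.4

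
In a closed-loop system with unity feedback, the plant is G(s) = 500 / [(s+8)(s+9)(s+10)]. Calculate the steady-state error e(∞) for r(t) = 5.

180/61

No free integrators in G(s): this is a type 0 system.
K_p = lim_{s→0} G(s) = 500 / (8·9·10) = 25/36.
e_ss = 5/(1 + K_p) = 5/(61/36) = 180/61.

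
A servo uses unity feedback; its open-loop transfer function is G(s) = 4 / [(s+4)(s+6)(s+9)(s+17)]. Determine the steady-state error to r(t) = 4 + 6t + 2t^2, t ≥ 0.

infinity

The open loop has no poles at the origin → type 0 system. Taking each input component in turn:
  • 4: e_ss = 4/(1+K_p) with K_p=1/918 → 3672/919.
  • 6t: a type-0 system cannot track it, e_ss → ∞.
  • 2t^2: a type-0 system cannot track it, e_ss → ∞.
The unbounded component dominates.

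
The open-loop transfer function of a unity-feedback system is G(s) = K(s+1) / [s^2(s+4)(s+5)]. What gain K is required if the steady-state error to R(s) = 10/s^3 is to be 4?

Two free integrators in G(s): this is a type 2 system.
K_a = lim_{s→0} s^2·G(s) = K·1 / (4·5) = 0.05·K.
e_ss = 10/K_a = 4 ⇒ K_a = 2.5 ⇒ K = 2.5/0.05 = 50.

50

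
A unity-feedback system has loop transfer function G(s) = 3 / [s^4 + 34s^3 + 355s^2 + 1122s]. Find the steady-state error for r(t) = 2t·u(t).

Factoring s from the denominator leaves a polynomial with constant term 1122, so the system is type 1.
K_v = lim_{s→0} s·G(s) = 3 / 1122 = 1/374.
e_ss = 2/K_v = 2/(1/374) = 748.

748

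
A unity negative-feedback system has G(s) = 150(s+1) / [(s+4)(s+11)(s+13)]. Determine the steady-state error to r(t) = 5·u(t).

1430/361

System type = 0 (no poles at s=0).
K_p = lim_{s→0} G(s) = 150·1 / (4·11·13) = 75/286.
e_ss = 5/(1 + K_p) = 5/(361/286) = 1430/361.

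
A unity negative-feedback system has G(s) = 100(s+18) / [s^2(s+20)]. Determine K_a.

G(s) has two factors of s in the denominator, so the system is type 2.
K_a = lim_{s→0} s^2·G(s) = 100·18 / (20) = 90.

90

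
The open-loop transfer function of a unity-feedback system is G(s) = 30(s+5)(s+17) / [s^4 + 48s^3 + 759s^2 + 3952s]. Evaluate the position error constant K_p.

K_p = lim_{s→0} G(s); with 1 pole at the origin the limit diverges, so K_p = ∞.

infinity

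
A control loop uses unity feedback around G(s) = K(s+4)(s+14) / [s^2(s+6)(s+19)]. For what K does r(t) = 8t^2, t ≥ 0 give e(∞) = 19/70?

System type = 2 (two poles at s=0).
K_a = lim_{s→0} s^2·G(s) = K·4·14 / (6·19) = (28/57)·K.
e_ss = 16/K_a = 19/70 ⇒ K_a = 1120/19 ⇒ K = (1120/19)/(28/57) = 120.

120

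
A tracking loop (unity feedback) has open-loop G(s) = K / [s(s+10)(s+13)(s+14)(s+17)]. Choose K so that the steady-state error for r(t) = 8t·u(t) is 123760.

2

One free integrator in G(s): this is a type 1 system.
K_v = lim_{s→0} s·G(s) = K / (10·13·14·17) = (1/30940)·K.
e_ss = 8/K_v = 123760 ⇒ K_v = 1/15470 ⇒ K = (1/15470)/(1/30940) = 2.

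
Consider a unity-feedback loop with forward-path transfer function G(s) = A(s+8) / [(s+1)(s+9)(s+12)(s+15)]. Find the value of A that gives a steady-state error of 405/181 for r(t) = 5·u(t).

G(s) has no factors of s in the denominator, so the system is type 0.
K_p = lim_{s→0} G(s) = A·8 / (1·9·12·15) = (2/405)·A.
e_ss = 5/(1 + K_p) = 405/181 ⇒ 1 + (2/405)·A = 181/81 ⇒ A = 250.

250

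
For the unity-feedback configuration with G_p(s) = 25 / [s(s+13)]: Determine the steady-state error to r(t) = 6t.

System type = 1 (one pole at s=0).
K_v = lim_{s→0} s·G_p(s) = 25 / (13) = 25/13.
e_ss = 6/K_v = 6/(25/13) = 3.12.

3.12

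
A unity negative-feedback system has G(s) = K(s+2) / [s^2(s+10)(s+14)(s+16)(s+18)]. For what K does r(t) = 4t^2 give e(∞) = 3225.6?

G(s) has two factors of s in the denominator, so the system is type 2.
K_a = lim_{s→0} s^2·G(s) = K·2 / (10·14·16·18) = (1/20160)·K.
e_ss = 8/K_a = 3225.6 ⇒ K_a = 5/2016 ⇒ K = (5/2016)/(1/20160) = 50.

50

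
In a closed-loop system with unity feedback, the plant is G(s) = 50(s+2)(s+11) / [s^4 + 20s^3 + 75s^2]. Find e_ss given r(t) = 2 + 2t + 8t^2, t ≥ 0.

Factoring s^2 from the denominator leaves a polynomial with constant term 75, so the system is type 2. By superposition:
  • 2: tracked with zero error.
  • 2t: tracked with zero error.
  • 8t^2: e_ss = 16/K_a with K_a=44/3 → 12/11.
Total e_ss = 12/11.

12/11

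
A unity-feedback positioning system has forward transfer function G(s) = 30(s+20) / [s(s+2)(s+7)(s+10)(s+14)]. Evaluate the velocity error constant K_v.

One free integrator in G(s): this is a type 1 system.
K_v = lim_{s→0} s·G(s) = 30·20 / (2·7·10·14) = 15/49.

15/49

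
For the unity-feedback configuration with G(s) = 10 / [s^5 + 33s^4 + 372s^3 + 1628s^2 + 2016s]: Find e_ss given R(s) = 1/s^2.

201.6

Lowest-order denominator term is 2016s, so the open loop has 1 pole at the origin → type 1 system.
K_v = lim_{s→0} s·G(s) = 10 / 2016 = 5/1008.
e_ss = 1/K_v = 1/(5/1008) = 201.6.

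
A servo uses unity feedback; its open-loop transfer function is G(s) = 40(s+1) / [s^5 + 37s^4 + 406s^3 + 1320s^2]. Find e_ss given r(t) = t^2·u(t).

The denominator has no term below 1320s^2 — 2 poles at s=0, type 2.
K_a = lim_{s→0} s^2·G(s) = 40·1 / 1320 = 1/33.
r(t) = t^2 gives R(s) = 2/s^3.
e_ss = 2/K_a = 2/(1/33) = 66.

66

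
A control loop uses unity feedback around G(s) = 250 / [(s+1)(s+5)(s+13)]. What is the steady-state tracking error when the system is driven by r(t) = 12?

System type = 0 (no poles at s=0).
K_p = lim_{s→0} G(s) = 250 / (1·5·13) = 50/13.
e_ss = 12/(1 + K_p) = 12/(63/13) = 52/21.

52/21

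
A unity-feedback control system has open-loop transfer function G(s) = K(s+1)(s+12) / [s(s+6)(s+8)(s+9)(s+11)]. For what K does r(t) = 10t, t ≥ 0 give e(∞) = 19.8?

System type = 1 (one pole at s=0).
K_v = lim_{s→0} s·G(s) = K·1·12 / (6·8·9·11) = (1/396)·K.
e_ss = 10/K_v = 19.8 ⇒ K_v = 50/99 ⇒ K = (50/99)/(1/396) = 200.

200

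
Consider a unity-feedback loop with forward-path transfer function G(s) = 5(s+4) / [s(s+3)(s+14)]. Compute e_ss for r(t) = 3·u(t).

0

The open loop has one pole at the origin → type 1 system.
A type-1 system has K_p = ∞, so it tracks a step input with zero steady-state error.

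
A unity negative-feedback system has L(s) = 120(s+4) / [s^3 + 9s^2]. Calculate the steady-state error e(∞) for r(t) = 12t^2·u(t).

The denominator has no term below 9s^2 — 2 poles at s=0, type 2.
K_a = lim_{s→0} s^2·L(s) = 120·4 / 9 = 160/3.
r(t) = 12t^2 gives R(s) = 24/s^3.
e_ss = 24/K_a = 24/(160/3) = 0.45.

0.45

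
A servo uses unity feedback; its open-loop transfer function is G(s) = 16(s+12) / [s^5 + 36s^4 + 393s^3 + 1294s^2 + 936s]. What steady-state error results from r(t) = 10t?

The denominator has no term below 936s — 1 pole at s=0, type 1.
K_v = lim_{s→0} s·G(s) = 16·12 / 936 = 8/39.
e_ss = 10/K_v = 10/(8/39) = 48.75.

48.75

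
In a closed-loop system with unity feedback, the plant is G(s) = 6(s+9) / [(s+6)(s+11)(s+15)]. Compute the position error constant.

3/55

System type = 0 (no poles at s=0).
K_p = lim_{s→0} G(s) = 6·9 / (6·11·15) = 3/55.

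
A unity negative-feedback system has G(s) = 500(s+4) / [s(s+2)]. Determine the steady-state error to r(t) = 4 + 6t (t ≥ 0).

0.006

One free integrator in G(s): this is a type 1 system. Treating each term separately:
  • 4: tracked with zero error.
  • 6t: e_ss = 6/K_v with K_v=1000 → 0.006.
Total e_ss = 0.006.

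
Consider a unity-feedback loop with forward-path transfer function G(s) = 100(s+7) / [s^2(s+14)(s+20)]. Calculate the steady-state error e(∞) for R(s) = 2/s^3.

Two free integrators in G(s): this is a type 2 system.
K_a = lim_{s→0} s^2·G(s) = 100·7 / (14·20) = 2.5.
r(t) = t^2 gives R(s) = 2/s^3.
e_ss = 2/K_a = 2/2.5 = 0.8.

0.8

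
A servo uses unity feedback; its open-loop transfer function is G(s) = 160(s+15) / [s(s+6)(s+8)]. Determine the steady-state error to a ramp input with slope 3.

0.06

The open loop has one pole at the origin → type 1 system.
K_v = lim_{s→0} s·G(s) = 160·15 / (6·8) = 50.
e_ss = 3/K_v = 3/50 = 0.06.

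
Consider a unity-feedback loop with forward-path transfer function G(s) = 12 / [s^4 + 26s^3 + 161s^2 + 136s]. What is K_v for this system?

The denominator has no term below 136s — 1 pole at s=0, type 1.
K_v = lim_{s→0} s·G(s) = 12 / 136 = 3/34.

3/34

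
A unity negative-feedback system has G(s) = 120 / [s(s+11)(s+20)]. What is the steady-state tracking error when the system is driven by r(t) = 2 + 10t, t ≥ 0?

55/3

The open loop has one pole at the origin → type 1 system. By superposition:
  • 2: tracked with zero error.
  • 10t: e_ss = 10/K_v with K_v=6/11 → 55/3.
Total e_ss = 55/3.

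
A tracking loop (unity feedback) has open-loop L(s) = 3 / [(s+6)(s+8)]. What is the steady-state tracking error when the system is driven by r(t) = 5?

No free integrators in L(s): this is a type 0 system.
K_p = lim_{s→0} L(s) = 3 / (6·8) = 0.0625.
e_ss = 5/(1 + K_p) = 5/1.0625 = 80/17.

80/17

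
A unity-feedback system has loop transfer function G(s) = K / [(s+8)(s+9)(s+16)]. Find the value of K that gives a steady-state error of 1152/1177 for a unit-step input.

G(s) has no factors of s in the denominator, so the system is type 0.
K_p = lim_{s→0} G(s) = K / (8·9·16) = (1/1152)·K.
e_ss = 1/(1 + K_p) = 1152/1177 ⇒ 1 + (1/1152)·K = 1177/1152 ⇒ K = 25.

25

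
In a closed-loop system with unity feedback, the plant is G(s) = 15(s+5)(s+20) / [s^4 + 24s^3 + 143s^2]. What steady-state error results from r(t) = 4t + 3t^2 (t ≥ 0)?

0.572

Factoring s^2 from the denominator leaves a polynomial with constant term 143, so the system is type 2. By superposition:
  • 4t: tracked with zero error.
  • 3t^2: e_ss = 6/K_a with K_a=1500/143 → 0.572.
Total e_ss = 0.572.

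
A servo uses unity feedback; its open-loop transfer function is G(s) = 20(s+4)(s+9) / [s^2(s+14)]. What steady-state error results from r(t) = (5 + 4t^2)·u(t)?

G(s) has two factors of s in the denominator, so the system is type 2. Treating each term separately:
  • 5: tracked with zero error.
  • 4t^2: e_ss = 8/K_a with K_a=360/7 → 7/45.
Total e_ss = 7/45.

7/45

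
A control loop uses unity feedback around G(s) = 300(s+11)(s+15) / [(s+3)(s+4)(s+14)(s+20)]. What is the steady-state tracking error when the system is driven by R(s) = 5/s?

G(s) has no factors of s in the denominator, so the system is type 0.
K_p = lim_{s→0} G(s) = 300·11·15 / (3·4·14·20) = 825/56.
e_ss = 5/(1 + K_p) = 5/(881/56) = 280/881.

280/881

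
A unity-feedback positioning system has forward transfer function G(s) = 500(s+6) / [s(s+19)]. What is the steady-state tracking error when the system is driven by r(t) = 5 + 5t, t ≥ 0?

19/600

One free integrator in G(s): this is a type 1 system. Treating each term separately:
  • 5: tracked with zero error.
  • 5t: e_ss = 5/K_v with K_v=3000/19 → 19/600.
Total e_ss = 19/600.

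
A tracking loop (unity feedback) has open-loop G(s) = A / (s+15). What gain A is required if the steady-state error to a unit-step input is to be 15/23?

G(s) has no factors of s in the denominator, so the system is type 0.
K_p = lim_{s→0} G(s) = A / (15) = (1/15)·A.
e_ss = 1/(1 + K_p) = 15/23 ⇒ 1 + (1/15)·A = 23/15 ⇒ A = 8.

8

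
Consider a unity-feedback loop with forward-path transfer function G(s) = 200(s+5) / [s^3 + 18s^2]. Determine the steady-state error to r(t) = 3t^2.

The denominator has no term below 18s^2 — 2 poles at s=0, type 2.
K_a = lim_{s→0} s^2·G(s) = 200·5 / 18 = 500/9.
r(t) = 3t^2 gives R(s) = 6/s^3.
e_ss = 6/K_a = 6/(500/9) = 0.108.

0.108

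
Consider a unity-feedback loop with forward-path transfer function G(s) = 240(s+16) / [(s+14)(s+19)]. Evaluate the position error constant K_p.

1920/133

G(s) has no factors of s in the denominator, so the system is type 0.
K_p = lim_{s→0} G(s) = 240·16 / (14·19) = 1920/133.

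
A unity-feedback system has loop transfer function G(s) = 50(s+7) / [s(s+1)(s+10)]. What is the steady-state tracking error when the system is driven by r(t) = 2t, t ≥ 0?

2/35

The open loop has one pole at the origin → type 1 system.
K_v = lim_{s→0} s·G(s) = 50·7 / (1·10) = 35.
e_ss = 2/K_v = 2/35.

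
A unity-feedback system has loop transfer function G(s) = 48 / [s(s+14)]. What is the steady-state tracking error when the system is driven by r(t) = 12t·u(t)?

System type = 1 (one pole at s=0).
K_v = lim_{s→0} s·G(s) = 48 / (14) = 24/7.
e_ss = 12/K_v = 12/(24/7) = 3.5.

3.5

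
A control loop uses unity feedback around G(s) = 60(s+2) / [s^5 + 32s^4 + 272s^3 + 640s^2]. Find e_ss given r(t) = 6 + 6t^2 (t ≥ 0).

64

Factoring s^2 from the denominator leaves a polynomial with constant term 640, so the system is type 2. Taking each input component in turn:
  • 6: tracked with zero error.
  • 6t^2: e_ss = 12/K_a with K_a=0.1875 → 64.
Total e_ss = 64.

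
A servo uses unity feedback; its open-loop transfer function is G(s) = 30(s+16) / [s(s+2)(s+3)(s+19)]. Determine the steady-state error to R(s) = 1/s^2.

The open loop has one pole at the origin → type 1 system.
K_v = lim_{s→0} s·G(s) = 30·16 / (2·3·19) = 80/19.
e_ss = 1/K_v = 1/(80/19) = 0.2375.

0.2375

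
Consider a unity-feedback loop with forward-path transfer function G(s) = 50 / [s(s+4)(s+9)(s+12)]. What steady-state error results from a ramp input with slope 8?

69.12

System type = 1 (one pole at s=0).
K_v = lim_{s→0} s·G(s) = 50 / (4·9·12) = 25/216.
e_ss = 8/K_v = 8/(25/216) = 69.12.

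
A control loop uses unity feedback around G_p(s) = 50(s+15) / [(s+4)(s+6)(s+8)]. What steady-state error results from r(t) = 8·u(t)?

256/157

The open loop has no poles at the origin → type 0 system.
K_p = lim_{s→0} G_p(s) = 50·15 / (4·6·8) = 125/32.
e_ss = 8/(1 + K_p) = 8/(157/32) = 256/157.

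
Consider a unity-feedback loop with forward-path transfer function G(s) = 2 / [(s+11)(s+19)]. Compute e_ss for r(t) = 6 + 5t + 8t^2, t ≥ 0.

G(s) has no factors of s in the denominator, so the system is type 0. By superposition:
  • 6: e_ss = 6/(1+K_p) with K_p=2/209 → 1254/211.
  • 5t: a type-0 system cannot track it, e_ss → ∞.
  • 8t^2: a type-0 system cannot track it, e_ss → ∞.
The unbounded component dominates.

infinity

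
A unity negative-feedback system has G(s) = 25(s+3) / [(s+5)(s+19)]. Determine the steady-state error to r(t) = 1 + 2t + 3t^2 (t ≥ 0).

infinity

No free integrators in G(s): this is a type 0 system. Treating each term separately:
  • 1: e_ss = 1/(1+K_p) with K_p=15/19 → 19/34.
  • 2t: a type-0 system cannot track it, e_ss → ∞.
  • 3t^2: a type-0 system cannot track it, e_ss → ∞.
The unbounded component dominates.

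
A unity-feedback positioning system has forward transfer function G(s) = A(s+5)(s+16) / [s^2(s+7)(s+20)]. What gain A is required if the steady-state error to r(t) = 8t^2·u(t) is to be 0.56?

G(s) has two factors of s in the denominator, so the system is type 2.
K_a = lim_{s→0} s^2·G(s) = A·5·16 / (7·20) = (4/7)·A.
e_ss = 16/K_a = 0.56 ⇒ K_a = 200/7 ⇒ A = (200/7)/(4/7) = 50.

50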